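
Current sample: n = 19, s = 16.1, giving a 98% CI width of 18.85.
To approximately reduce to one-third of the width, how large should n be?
n ≈ 171

CI width ∝ 1/√n
To reduce width by factor 3, need √n to grow by 3 → need 3² = 9 times as many samples.

Current: n = 19, width = 18.85
New: n = 171, width ≈ 5.78

Width reduced by factor of 18.85/5.78 = 3.26.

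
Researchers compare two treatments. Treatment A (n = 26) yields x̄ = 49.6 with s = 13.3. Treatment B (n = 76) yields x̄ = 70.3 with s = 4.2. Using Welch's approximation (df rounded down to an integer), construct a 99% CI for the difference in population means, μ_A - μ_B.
(-28.07, -13.33)

Difference: x̄₁ - x̄₂ = -20.70
SE = √(s₁²/n₁ + s₂²/n₂) = √(13.3²/26 + 4.2²/76) = 2.6525
df = 26.72 → 26 (Welch–Satterthwaite, rounded down)
t* = 2.779

CI: -20.70 ± 2.779 · 2.6525 = -20.70 ± 7.37 = (-28.07, -13.33)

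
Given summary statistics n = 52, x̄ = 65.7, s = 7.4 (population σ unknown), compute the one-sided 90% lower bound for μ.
μ ≥ 64.37

Lower bound (one-sided):
t* = 1.298 (one-sided for 90%)
Lower bound = x̄ - t* · s/√n = 65.7 - 1.298 · 7.4/√52 = 64.37

We are 90% confident that μ ≥ 64.37.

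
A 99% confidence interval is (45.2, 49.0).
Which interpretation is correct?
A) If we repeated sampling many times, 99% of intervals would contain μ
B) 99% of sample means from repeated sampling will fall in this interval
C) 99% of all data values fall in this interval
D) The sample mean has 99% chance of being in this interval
A

A) Correct — this is the frequentist long-run coverage interpretation.
B) Wrong — coverage applies to intervals containing μ, not to future x̄ values.
C) Wrong — a CI is about the parameter μ, not individual data values.
D) Wrong — x̄ is observed and sits in the interval by construction.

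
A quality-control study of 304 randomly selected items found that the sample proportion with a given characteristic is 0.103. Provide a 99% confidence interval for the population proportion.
(0.058, 0.148)

Proportion CI:
SE = √(p̂(1-p̂)/n) = √(0.103 · 0.897 / 304) = 0.01743

z* = 2.576
Margin = z* · SE = 2.576 · 0.01743 = 0.0449

CI: 0.103 ± 0.0449 = (0.058, 0.148)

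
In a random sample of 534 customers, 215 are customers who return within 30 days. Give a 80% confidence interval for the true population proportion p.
(0.375, 0.430)

Proportion CI:
p̂ = 215/534 = 0.40262
SE = √(p̂(1-p̂)/n) = √(0.40262 · 0.59738 / 534) = 0.02122

z* = 1.282
Margin = z* · SE = 1.282 · 0.02122 = 0.0272

CI: 0.40262 ± 0.0272 = (0.375, 0.430)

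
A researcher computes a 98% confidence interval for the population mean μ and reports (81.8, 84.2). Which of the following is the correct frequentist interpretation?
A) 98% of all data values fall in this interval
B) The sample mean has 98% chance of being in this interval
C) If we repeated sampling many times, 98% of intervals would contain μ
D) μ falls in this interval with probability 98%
C

A) Wrong — a CI is about the parameter μ, not individual data values.
B) Wrong — x̄ is observed and sits in the interval by construction.
C) Correct — this is the frequentist long-run coverage interpretation.
D) Wrong — μ is fixed; the randomness lives in the interval, not in μ.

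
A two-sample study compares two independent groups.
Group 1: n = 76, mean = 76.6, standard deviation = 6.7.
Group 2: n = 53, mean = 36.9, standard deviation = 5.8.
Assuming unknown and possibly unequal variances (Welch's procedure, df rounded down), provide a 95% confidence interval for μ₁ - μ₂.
(37.51, 41.89)

Difference: x̄₁ - x̄₂ = 39.70
SE = √(s₁²/n₁ + s₂²/n₂) = √(6.7²/76 + 5.8²/53) = 1.1070
df = 121.10 → 121 (Welch–Satterthwaite, rounded down)
t* = 1.980

CI: 39.70 ± 1.980 · 1.1070 = 39.70 ± 2.19 = (37.51, 41.89)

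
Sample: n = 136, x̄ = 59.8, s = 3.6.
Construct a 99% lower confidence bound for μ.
μ ≥ 59.07

Lower bound (one-sided):
t* = 2.354 (one-sided for 99%)
Lower bound = x̄ - t* · s/√n = 59.8 - 2.354 · 3.6/√136 = 59.07

We are 99% confident that μ ≥ 59.07.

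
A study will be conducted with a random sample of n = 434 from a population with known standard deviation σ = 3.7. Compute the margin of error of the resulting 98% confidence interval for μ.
Margin of error = 0.41

Margin of error = z* · σ/√n
= 2.326 · 3.7/√434
= 2.326 · 3.7/20.8327
= 0.41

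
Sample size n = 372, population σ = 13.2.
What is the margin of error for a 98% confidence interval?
Margin of error = 1.59

Margin of error = z* · σ/√n
= 2.326 · 13.2/√372
= 2.326 · 13.2/19.2873
= 1.59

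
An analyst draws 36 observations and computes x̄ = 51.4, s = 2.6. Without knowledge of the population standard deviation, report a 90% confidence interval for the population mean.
(50.67, 52.13)

t-interval (σ unknown):
df = n - 1 = 35
t* = 1.690 for 90% confidence

Margin of error = t* · s/√n = 1.690 · 2.6/√36 = 0.73

CI: (50.67, 52.13)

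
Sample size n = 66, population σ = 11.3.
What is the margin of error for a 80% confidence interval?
Margin of error = 1.78

Margin of error = z* · σ/√n
= 1.282 · 11.3/√66
= 1.282 · 11.3/8.1240
= 1.78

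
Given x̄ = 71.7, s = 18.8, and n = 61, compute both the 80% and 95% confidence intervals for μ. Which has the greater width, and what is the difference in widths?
95% CI is wider by 3.39

df = 60
80% CI: t* = 1.296, (68.58, 74.82), width = 2 · t* · s/√n = 6.24
95% CI: t* = 2.000, (66.89, 76.51), width = 2 · t* · s/√n = 9.63

The 95% CI is wider by 9.63 - 6.24 = 3.39.
Higher confidence requires a wider interval.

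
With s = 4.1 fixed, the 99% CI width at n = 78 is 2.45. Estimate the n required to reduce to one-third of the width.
n ≈ 702

CI width ∝ 1/√n
To reduce width by factor 3, need √n to grow by 3 → need 3² = 9 times as many samples.

Current: n = 78, width = 2.45
New: n = 702, width ≈ 0.80

Width reduced by factor of 2.45/0.80 = 3.06.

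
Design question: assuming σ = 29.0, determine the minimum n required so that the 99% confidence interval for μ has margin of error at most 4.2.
n ≥ 317

For margin E ≤ 4.2:
n ≥ (z* · σ / E)²
n ≥ (2.576 · 29.0 / 4.2)²
n ≥ 316.37

Minimum n = 317 (rounding up)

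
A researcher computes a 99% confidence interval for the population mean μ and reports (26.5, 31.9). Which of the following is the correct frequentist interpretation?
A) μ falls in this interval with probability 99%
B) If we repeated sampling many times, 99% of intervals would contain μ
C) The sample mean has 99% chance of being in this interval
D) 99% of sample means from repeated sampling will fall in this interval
B

A) Wrong — μ is fixed; the randomness lives in the interval, not in μ.
B) Correct — this is the frequentist long-run coverage interpretation.
C) Wrong — x̄ is observed and sits in the interval by construction.
D) Wrong — coverage applies to intervals containing μ, not to future x̄ values.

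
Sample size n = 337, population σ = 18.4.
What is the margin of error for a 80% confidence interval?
Margin of error = 1.28

Margin of error = z* · σ/√n
= 1.282 · 18.4/√337
= 1.282 · 18.4/18.3576
= 1.28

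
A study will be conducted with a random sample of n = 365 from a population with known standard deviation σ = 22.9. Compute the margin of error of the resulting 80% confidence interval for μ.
Margin of error = 1.54

Margin of error = z* · σ/√n
= 1.282 · 22.9/√365
= 1.282 · 22.9/19.1050
= 1.54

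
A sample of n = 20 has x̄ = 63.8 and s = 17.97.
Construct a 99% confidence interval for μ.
(52.30, 75.30)

t-interval (σ unknown):
df = n - 1 = 19
t* = 2.861 for 99% confidence

Margin of error = t* · s/√n = 2.861 · 17.97/√20 = 11.50

CI: (52.30, 75.30)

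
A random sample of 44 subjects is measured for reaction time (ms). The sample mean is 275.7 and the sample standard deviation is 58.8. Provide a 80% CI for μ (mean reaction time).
(264.16, 287.24)

t-interval (σ unknown):
df = n - 1 = 43
t* = 1.302 for 80% confidence

Margin of error = t* · s/√n = 1.302 · 58.8/√44 = 11.54

CI: (264.16, 287.24)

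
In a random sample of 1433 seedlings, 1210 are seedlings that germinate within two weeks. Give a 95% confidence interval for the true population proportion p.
(0.826, 0.863)

Proportion CI:
p̂ = 1210/1433 = 0.84438
SE = √(p̂(1-p̂)/n) = √(0.84438 · 0.15562 / 1433) = 0.00958

z* = 1.960
Margin = z* · SE = 1.960 · 0.00958 = 0.0188

CI: 0.84438 ± 0.0188 = (0.826, 0.863)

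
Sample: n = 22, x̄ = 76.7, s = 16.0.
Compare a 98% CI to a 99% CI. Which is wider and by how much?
99% CI is wider by 2.13

df = 21
98% CI: t* = 2.518, (68.11, 85.29), width = 2 · t* · s/√n = 17.18
99% CI: t* = 2.831, (67.04, 86.36), width = 2 · t* · s/√n = 19.31

The 99% CI is wider by 19.31 - 17.18 = 2.13.
Higher confidence requires a wider interval.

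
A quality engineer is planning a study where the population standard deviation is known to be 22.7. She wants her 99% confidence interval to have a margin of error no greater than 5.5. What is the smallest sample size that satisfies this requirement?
n ≥ 114

For margin E ≤ 5.5:
n ≥ (z* · σ / E)²
n ≥ (2.576 · 22.7 / 5.5)²
n ≥ 113.04

Minimum n = 114 (rounding up)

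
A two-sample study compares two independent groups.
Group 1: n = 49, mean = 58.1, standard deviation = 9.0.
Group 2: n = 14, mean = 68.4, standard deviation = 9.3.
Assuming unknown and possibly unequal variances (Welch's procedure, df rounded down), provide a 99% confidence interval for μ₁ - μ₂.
(-18.26, -2.34)

Difference: x̄₁ - x̄₂ = -10.30
SE = √(s₁²/n₁ + s₂²/n₂) = √(9.0²/49 + 9.3²/14) = 2.7984
df = 20.49 → 20 (Welch–Satterthwaite, rounded down)
t* = 2.845

CI: -10.30 ± 2.845 · 2.7984 = -10.30 ± 7.96 = (-18.26, -2.34)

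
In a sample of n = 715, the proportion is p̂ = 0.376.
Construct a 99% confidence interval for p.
(0.329, 0.423)

Proportion CI:
SE = √(p̂(1-p̂)/n) = √(0.376 · 0.624 / 715) = 0.01811

z* = 2.576
Margin = z* · SE = 2.576 · 0.01811 = 0.0467

CI: 0.376 ± 0.0467 = (0.329, 0.423)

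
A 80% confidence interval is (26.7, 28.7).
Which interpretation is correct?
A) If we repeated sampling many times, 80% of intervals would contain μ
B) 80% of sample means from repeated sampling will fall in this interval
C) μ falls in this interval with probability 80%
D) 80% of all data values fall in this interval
A

A) Correct — this is the frequentist long-run coverage interpretation.
B) Wrong — coverage applies to intervals containing μ, not to future x̄ values.
C) Wrong — μ is fixed; the randomness lives in the interval, not in μ.
D) Wrong — a CI is about the parameter μ, not individual data values.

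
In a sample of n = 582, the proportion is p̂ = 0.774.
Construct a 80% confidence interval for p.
(0.752, 0.796)

Proportion CI:
SE = √(p̂(1-p̂)/n) = √(0.774 · 0.226 / 582) = 0.01734

z* = 1.282
Margin = z* · SE = 1.282 · 0.01734 = 0.0222

CI: 0.774 ± 0.0222 = (0.752, 0.796)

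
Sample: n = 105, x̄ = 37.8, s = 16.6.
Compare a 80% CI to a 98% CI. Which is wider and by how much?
98% CI is wider by 3.48

df = 104
80% CI: t* = 1.290, (35.71, 39.89), width = 2 · t* · s/√n = 4.18
98% CI: t* = 2.363, (33.97, 41.63), width = 2 · t* · s/√n = 7.66

The 98% CI is wider by 7.66 - 4.18 = 3.48.
Higher confidence requires a wider interval.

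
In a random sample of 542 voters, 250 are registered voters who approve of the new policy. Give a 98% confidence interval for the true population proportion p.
(0.411, 0.511)

Proportion CI:
p̂ = 250/542 = 0.46125
SE = √(p̂(1-p̂)/n) = √(0.46125 · 0.53875 / 542) = 0.02141

z* = 2.326
Margin = z* · SE = 2.326 · 0.02141 = 0.0498

CI: 0.46125 ± 0.0498 = (0.411, 0.511)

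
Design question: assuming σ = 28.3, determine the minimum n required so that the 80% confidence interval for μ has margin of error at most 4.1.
n ≥ 79

For margin E ≤ 4.1:
n ≥ (z* · σ / E)²
n ≥ (1.282 · 28.3 / 4.1)²
n ≥ 78.30

Minimum n = 79 (rounding up)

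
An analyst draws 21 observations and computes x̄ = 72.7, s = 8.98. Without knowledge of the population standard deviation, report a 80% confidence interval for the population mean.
(70.10, 75.30)

t-interval (σ unknown):
df = n - 1 = 20
t* = 1.325 for 80% confidence

Margin of error = t* · s/√n = 1.325 · 8.98/√21 = 2.60

CI: (70.10, 75.30)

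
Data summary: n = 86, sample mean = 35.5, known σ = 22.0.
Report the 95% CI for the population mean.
(30.85, 40.15)

z-interval (σ known):
z* = 1.960 for 95% confidence

Margin of error = z* · σ/√n = 1.960 · 22.0/√86 = 4.65

CI: (35.5 - 4.65, 35.5 + 4.65) = (30.85, 40.15)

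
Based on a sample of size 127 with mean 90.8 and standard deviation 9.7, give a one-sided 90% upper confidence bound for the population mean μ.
μ ≤ 91.91

Upper bound (one-sided):
t* = 1.288 (one-sided for 90%)
Upper bound = x̄ + t* · s/√n = 90.8 + 1.288 · 9.7/√127 = 91.91

We are 90% confident that μ ≤ 91.91.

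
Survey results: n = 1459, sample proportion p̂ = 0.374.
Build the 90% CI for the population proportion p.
(0.353, 0.395)

Proportion CI:
SE = √(p̂(1-p̂)/n) = √(0.374 · 0.626 / 1459) = 0.01267

z* = 1.645
Margin = z* · SE = 1.645 · 0.01267 = 0.0208

CI: 0.374 ± 0.0208 = (0.353, 0.395)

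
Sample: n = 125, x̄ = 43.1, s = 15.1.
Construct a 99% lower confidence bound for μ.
μ ≥ 39.92

Lower bound (one-sided):
t* = 2.357 (one-sided for 99%)
Lower bound = x̄ - t* · s/√n = 43.1 - 2.357 · 15.1/√125 = 39.92

We are 99% confident that μ ≥ 39.92.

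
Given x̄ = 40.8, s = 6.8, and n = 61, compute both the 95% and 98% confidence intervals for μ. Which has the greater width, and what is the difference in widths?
98% CI is wider by 0.68

df = 60
95% CI: t* = 2.000, (39.06, 42.54), width = 2 · t* · s/√n = 3.48
98% CI: t* = 2.390, (38.72, 42.88), width = 2 · t* · s/√n = 4.16

The 98% CI is wider by 4.16 - 3.48 = 0.68.
Higher confidence requires a wider interval.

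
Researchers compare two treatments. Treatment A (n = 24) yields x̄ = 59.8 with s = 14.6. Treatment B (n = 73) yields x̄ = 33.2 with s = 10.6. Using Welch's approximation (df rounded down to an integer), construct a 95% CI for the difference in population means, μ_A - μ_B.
(20.01, 33.19)

Difference: x̄₁ - x̄₂ = 26.60
SE = √(s₁²/n₁ + s₂²/n₂) = √(14.6²/24 + 10.6²/73) = 3.2281
df = 31.36 → 31 (Welch–Satterthwaite, rounded down)
t* = 2.040

CI: 26.60 ± 2.040 · 3.2281 = 26.60 ± 6.59 = (20.01, 33.19)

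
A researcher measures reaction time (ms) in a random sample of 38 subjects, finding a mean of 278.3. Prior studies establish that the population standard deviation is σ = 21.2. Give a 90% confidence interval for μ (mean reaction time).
(272.64, 283.96)

z-interval (σ known):
z* = 1.645 for 90% confidence

Margin of error = z* · σ/√n = 1.645 · 21.2/√38 = 5.66

CI: (278.3 - 5.66, 278.3 + 5.66) = (272.64, 283.96)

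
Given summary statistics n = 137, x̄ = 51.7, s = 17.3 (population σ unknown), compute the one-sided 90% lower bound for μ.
μ ≥ 49.80

Lower bound (one-sided):
t* = 1.288 (one-sided for 90%)
Lower bound = x̄ - t* · s/√n = 51.7 - 1.288 · 17.3/√137 = 49.80

We are 90% confident that μ ≥ 49.80.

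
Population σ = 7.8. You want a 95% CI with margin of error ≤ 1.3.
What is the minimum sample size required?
n ≥ 139

For margin E ≤ 1.3:
n ≥ (z* · σ / E)²
n ≥ (1.960 · 7.8 / 1.3)²
n ≥ 138.30

Minimum n = 139 (rounding up)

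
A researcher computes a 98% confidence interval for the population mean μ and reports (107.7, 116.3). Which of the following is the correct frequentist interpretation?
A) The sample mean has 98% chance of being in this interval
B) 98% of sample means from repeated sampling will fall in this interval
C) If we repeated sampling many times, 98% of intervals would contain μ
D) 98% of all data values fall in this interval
C

A) Wrong — x̄ is observed and sits in the interval by construction.
B) Wrong — coverage applies to intervals containing μ, not to future x̄ values.
C) Correct — this is the frequentist long-run coverage interpretation.
D) Wrong — a CI is about the parameter μ, not individual data values.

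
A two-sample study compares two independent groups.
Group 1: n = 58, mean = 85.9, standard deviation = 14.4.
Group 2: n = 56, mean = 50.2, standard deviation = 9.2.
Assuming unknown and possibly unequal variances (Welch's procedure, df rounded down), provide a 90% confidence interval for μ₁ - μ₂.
(31.95, 39.45)

Difference: x̄₁ - x̄₂ = 35.70
SE = √(s₁²/n₁ + s₂²/n₂) = √(14.4²/58 + 9.2²/56) = 2.2553
df = 97.35 → 97 (Welch–Satterthwaite, rounded down)
t* = 1.661

CI: 35.70 ± 1.661 · 2.2553 = 35.70 ± 3.75 = (31.95, 39.45)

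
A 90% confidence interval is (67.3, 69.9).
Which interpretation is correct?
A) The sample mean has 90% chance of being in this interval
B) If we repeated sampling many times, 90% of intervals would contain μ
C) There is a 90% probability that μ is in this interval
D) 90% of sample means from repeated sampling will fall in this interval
B

A) Wrong — x̄ is observed and sits in the interval by construction.
B) Correct — this is the frequentist long-run coverage interpretation.
C) Wrong — μ is fixed; the randomness lives in the interval, not in μ.
D) Wrong — coverage applies to intervals containing μ, not to future x̄ values.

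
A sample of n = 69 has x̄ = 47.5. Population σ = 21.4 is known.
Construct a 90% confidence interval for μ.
(43.26, 51.74)

z-interval (σ known):
z* = 1.645 for 90% confidence

Margin of error = z* · σ/√n = 1.645 · 21.4/√69 = 4.24

CI: (47.5 - 4.24, 47.5 + 4.24) = (43.26, 51.74)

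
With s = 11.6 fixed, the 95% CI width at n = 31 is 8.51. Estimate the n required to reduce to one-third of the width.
n ≈ 279

CI width ∝ 1/√n
To reduce width by factor 3, need √n to grow by 3 → need 3² = 9 times as many samples.

Current: n = 31, width = 8.51
New: n = 279, width ≈ 2.73

Width reduced by factor of 8.51/2.73 = 3.12.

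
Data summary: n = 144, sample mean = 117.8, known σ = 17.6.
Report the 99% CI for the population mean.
(114.02, 121.58)

z-interval (σ known):
z* = 2.576 for 99% confidence

Margin of error = z* · σ/√n = 2.576 · 17.6/√144 = 3.78

CI: (117.8 - 3.78, 117.8 + 3.78) = (114.02, 121.58)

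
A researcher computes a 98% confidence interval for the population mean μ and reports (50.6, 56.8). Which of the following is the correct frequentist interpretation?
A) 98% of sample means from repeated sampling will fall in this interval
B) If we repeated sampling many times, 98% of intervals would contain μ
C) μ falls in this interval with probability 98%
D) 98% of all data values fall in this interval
B

A) Wrong — coverage applies to intervals containing μ, not to future x̄ values.
B) Correct — this is the frequentist long-run coverage interpretation.
C) Wrong — μ is fixed; the randomness lives in the interval, not in μ.
D) Wrong — a CI is about the parameter μ, not individual data values.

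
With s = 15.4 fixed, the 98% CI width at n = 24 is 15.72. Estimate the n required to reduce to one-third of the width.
n ≈ 216

CI width ∝ 1/√n
To reduce width by factor 3, need √n to grow by 3 → need 3² = 9 times as many samples.

Current: n = 24, width = 15.72
New: n = 216, width ≈ 4.91

Width reduced by factor of 15.72/4.91 = 3.20.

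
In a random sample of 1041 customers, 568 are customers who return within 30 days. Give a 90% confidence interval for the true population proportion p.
(0.520, 0.571)

Proportion CI:
p̂ = 568/1041 = 0.54563
SE = √(p̂(1-p̂)/n) = √(0.54563 · 0.45437 / 1041) = 0.01543

z* = 1.645
Margin = z* · SE = 1.645 · 0.01543 = 0.0254

CI: 0.54563 ± 0.0254 = (0.520, 0.571)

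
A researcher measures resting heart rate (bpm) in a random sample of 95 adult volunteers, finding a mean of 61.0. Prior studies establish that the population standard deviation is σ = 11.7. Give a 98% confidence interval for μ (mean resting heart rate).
(58.21, 63.79)

z-interval (σ known):
z* = 2.326 for 98% confidence

Margin of error = z* · σ/√n = 2.326 · 11.7/√95 = 2.79

CI: (61.0 - 2.79, 61.0 + 2.79) = (58.21, 63.79)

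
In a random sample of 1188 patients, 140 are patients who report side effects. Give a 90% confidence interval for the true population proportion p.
(0.102, 0.133)

Proportion CI:
p̂ = 140/1188 = 0.11785
SE = √(p̂(1-p̂)/n) = √(0.11785 · 0.88215 / 1188) = 0.00935

z* = 1.645
Margin = z* · SE = 1.645 · 0.00935 = 0.0154

CI: 0.11785 ± 0.0154 = (0.102, 0.133)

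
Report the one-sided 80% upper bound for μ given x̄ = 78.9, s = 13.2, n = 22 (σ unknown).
μ ≤ 81.32

Upper bound (one-sided):
t* = 0.859 (one-sided for 80%)
Upper bound = x̄ + t* · s/√n = 78.9 + 0.859 · 13.2/√22 = 81.32

We are 80% confident that μ ≤ 81.32.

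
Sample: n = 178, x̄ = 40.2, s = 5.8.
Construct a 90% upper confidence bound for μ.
μ ≤ 40.76

Upper bound (one-sided):
t* = 1.286 (one-sided for 90%)
Upper bound = x̄ + t* · s/√n = 40.2 + 1.286 · 5.8/√178 = 40.76

We are 90% confident that μ ≤ 40.76.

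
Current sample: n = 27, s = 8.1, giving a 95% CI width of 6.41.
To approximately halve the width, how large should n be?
n ≈ 108

CI width ∝ 1/√n
To reduce width by factor 2, need √n to grow by 2 → need 2² = 4 times as many samples.

Current: n = 27, width = 6.41
New: n = 108, width ≈ 3.09

Width reduced by factor of 6.41/3.09 = 2.07.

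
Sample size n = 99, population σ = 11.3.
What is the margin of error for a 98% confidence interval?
Margin of error = 2.64

Margin of error = z* · σ/√n
= 2.326 · 11.3/√99
= 2.326 · 11.3/9.9499
= 2.64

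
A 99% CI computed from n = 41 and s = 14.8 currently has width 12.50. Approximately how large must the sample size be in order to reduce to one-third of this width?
n ≈ 369

CI width ∝ 1/√n
To reduce width by factor 3, need √n to grow by 3 → need 3² = 9 times as many samples.

Current: n = 41, width = 12.50
New: n = 369, width ≈ 3.99

Width reduced by factor of 12.50/3.99 = 3.13.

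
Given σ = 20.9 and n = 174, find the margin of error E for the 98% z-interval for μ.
Margin of error = 3.69

Margin of error = z* · σ/√n
= 2.326 · 20.9/√174
= 2.326 · 20.9/13.1909
= 3.69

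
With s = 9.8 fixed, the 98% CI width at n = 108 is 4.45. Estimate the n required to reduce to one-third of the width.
n ≈ 972

CI width ∝ 1/√n
To reduce width by factor 3, need √n to grow by 3 → need 3² = 9 times as many samples.

Current: n = 108, width = 4.45
New: n = 972, width ≈ 1.46

Width reduced by factor of 4.45/1.46 = 3.05.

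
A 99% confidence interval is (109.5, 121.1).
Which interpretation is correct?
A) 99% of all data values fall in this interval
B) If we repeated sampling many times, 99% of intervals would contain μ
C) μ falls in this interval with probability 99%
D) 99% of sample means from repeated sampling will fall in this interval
B

A) Wrong — a CI is about the parameter μ, not individual data values.
B) Correct — this is the frequentist long-run coverage interpretation.
C) Wrong — μ is fixed; the randomness lives in the interval, not in μ.
D) Wrong — coverage applies to intervals containing μ, not to future x̄ values.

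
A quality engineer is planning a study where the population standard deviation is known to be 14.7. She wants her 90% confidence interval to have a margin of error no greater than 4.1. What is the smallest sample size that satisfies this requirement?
n ≥ 35

For margin E ≤ 4.1:
n ≥ (z* · σ / E)²
n ≥ (1.645 · 14.7 / 4.1)²
n ≥ 34.79

Minimum n = 35 (rounding up)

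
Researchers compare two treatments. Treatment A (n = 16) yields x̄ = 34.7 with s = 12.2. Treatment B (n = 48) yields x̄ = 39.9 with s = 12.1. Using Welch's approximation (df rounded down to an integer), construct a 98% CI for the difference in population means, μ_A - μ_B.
(-13.93, 3.53)

Difference: x̄₁ - x̄₂ = -5.20
SE = √(s₁²/n₁ + s₂²/n₂) = √(12.2²/16 + 12.1²/48) = 3.5146
df = 25.57 → 25 (Welch–Satterthwaite, rounded down)
t* = 2.485

CI: -5.20 ± 2.485 · 3.5146 = -5.20 ± 8.73 = (-13.93, 3.53)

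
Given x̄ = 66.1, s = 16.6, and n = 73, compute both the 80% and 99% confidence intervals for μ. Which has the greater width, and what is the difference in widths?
99% CI is wider by 5.26

df = 72
80% CI: t* = 1.293, (63.59, 68.61), width = 2 · t* · s/√n = 5.02
99% CI: t* = 2.646, (60.96, 71.24), width = 2 · t* · s/√n = 10.28

The 99% CI is wider by 10.28 - 5.02 = 5.26.
Higher confidence requires a wider interval.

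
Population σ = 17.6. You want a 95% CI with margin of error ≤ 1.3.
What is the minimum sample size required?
n ≥ 705

For margin E ≤ 1.3:
n ≥ (z* · σ / E)²
n ≥ (1.960 · 17.6 / 1.3)²
n ≥ 704.13

Minimum n = 705 (rounding up)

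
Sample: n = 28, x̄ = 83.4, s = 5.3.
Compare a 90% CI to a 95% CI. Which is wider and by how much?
95% CI is wider by 0.70

df = 27
90% CI: t* = 1.703, (81.69, 85.11), width = 2 · t* · s/√n = 3.41
95% CI: t* = 2.052, (81.34, 85.46), width = 2 · t* · s/√n = 4.11

The 95% CI is wider by 4.11 - 3.41 = 0.70.
Higher confidence requires a wider interval.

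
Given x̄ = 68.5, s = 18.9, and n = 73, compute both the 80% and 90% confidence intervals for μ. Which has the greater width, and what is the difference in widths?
90% CI is wider by 1.65

df = 72
80% CI: t* = 1.293, (65.64, 71.36), width = 2 · t* · s/√n = 5.72
90% CI: t* = 1.666, (64.81, 72.19), width = 2 · t* · s/√n = 7.37

The 90% CI is wider by 7.37 - 5.72 = 1.65.
Higher confidence requires a wider interval.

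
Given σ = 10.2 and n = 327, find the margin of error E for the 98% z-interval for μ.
Margin of error = 1.31

Margin of error = z* · σ/√n
= 2.326 · 10.2/√327
= 2.326 · 10.2/18.0831
= 1.31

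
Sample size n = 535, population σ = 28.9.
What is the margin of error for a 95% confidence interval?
Margin of error = 2.45

Margin of error = z* · σ/√n
= 1.960 · 28.9/√535
= 1.960 · 28.9/23.1301
= 2.45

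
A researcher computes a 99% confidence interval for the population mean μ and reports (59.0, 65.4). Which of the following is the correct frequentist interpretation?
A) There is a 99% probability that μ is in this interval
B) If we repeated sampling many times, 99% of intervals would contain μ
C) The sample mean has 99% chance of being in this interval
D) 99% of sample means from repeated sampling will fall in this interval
B

A) Wrong — μ is fixed; the randomness lives in the interval, not in μ.
B) Correct — this is the frequentist long-run coverage interpretation.
C) Wrong — x̄ is observed and sits in the interval by construction.
D) Wrong — coverage applies to intervals containing μ, not to future x̄ values.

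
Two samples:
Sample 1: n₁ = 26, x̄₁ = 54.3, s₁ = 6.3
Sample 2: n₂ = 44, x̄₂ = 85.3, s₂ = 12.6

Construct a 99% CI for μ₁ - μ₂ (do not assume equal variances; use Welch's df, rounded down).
(-37.01, -24.99)

Difference: x̄₁ - x̄₂ = -31.00
SE = √(s₁²/n₁ + s₂²/n₂) = √(6.3²/26 + 12.6²/44) = 2.2660
df = 66.58 → 66 (Welch–Satterthwaite, rounded down)
t* = 2.652

CI: -31.00 ± 2.652 · 2.2660 = -31.00 ± 6.01 = (-37.01, -24.99)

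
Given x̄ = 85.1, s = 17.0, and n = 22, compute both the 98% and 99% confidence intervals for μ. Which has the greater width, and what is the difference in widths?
99% CI is wider by 2.27

df = 21
98% CI: t* = 2.518, (75.97, 94.23), width = 2 · t* · s/√n = 18.25
99% CI: t* = 2.831, (74.84, 95.36), width = 2 · t* · s/√n = 20.52

The 99% CI is wider by 20.52 - 18.25 = 2.27.
Higher confidence requires a wider interval.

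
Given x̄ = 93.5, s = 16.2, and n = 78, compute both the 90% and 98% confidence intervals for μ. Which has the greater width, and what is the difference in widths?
98% CI is wider by 2.61

df = 77
90% CI: t* = 1.665, (90.45, 96.55), width = 2 · t* · s/√n = 6.11
98% CI: t* = 2.376, (89.14, 97.86), width = 2 · t* · s/√n = 8.72

The 98% CI is wider by 8.72 - 6.11 = 2.61.
Higher confidence requires a wider interval.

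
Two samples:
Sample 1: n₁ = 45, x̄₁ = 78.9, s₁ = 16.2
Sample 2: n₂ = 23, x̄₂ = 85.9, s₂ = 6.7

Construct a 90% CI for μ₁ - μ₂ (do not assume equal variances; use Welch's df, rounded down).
(-11.66, -2.34)

Difference: x̄₁ - x̄₂ = -7.00
SE = √(s₁²/n₁ + s₂²/n₂) = √(16.2²/45 + 6.7²/23) = 2.7899
df = 64.03 → 64 (Welch–Satterthwaite, rounded down)
t* = 1.669

CI: -7.00 ± 1.669 · 2.7899 = -7.00 ± 4.66 = (-11.66, -2.34)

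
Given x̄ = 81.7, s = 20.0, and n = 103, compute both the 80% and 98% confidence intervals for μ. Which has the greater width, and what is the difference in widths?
98% CI is wider by 4.23

df = 102
80% CI: t* = 1.290, (79.16, 84.24), width = 2 · t* · s/√n = 5.08
98% CI: t* = 2.363, (77.04, 86.36), width = 2 · t* · s/√n = 9.31

The 98% CI is wider by 9.31 - 5.08 = 4.23.
Higher confidence requires a wider interval.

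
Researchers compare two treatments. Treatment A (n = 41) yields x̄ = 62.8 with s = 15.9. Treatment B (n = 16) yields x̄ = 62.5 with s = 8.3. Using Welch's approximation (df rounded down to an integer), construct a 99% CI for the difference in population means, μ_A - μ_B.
(-8.37, 8.97)

Difference: x̄₁ - x̄₂ = 0.30
SE = √(s₁²/n₁ + s₂²/n₂) = √(15.9²/41 + 8.3²/16) = 3.2360
df = 50.15 → 50 (Welch–Satterthwaite, rounded down)
t* = 2.678

CI: 0.30 ± 2.678 · 3.2360 = 0.30 ± 8.67 = (-8.37, 8.97)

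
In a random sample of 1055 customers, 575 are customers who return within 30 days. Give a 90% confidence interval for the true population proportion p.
(0.520, 0.570)

Proportion CI:
p̂ = 575/1055 = 0.54502
SE = √(p̂(1-p̂)/n) = √(0.54502 · 0.45498 / 1055) = 0.01533

z* = 1.645
Margin = z* · SE = 1.645 · 0.01533 = 0.0252

CI: 0.54502 ± 0.0252 = (0.520, 0.570)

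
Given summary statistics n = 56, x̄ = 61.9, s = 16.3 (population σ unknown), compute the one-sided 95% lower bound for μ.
μ ≥ 58.26

Lower bound (one-sided):
t* = 1.673 (one-sided for 95%)
Lower bound = x̄ - t* · s/√n = 61.9 - 1.673 · 16.3/√56 = 58.26

We are 95% confident that μ ≥ 58.26.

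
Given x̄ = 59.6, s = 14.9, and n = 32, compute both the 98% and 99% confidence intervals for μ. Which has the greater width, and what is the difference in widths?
99% CI is wider by 1.54

df = 31
98% CI: t* = 2.453, (53.14, 66.06), width = 2 · t* · s/√n = 12.92
99% CI: t* = 2.744, (52.37, 66.83), width = 2 · t* · s/√n = 14.46

The 99% CI is wider by 14.46 - 12.92 = 1.54.
Higher confidence requires a wider interval.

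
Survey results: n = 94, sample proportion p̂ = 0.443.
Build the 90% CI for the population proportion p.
(0.359, 0.527)

Proportion CI:
SE = √(p̂(1-p̂)/n) = √(0.443 · 0.557 / 94) = 0.05123

z* = 1.645
Margin = z* · SE = 1.645 · 0.05123 = 0.0843

CI: 0.443 ± 0.0843 = (0.359, 0.527)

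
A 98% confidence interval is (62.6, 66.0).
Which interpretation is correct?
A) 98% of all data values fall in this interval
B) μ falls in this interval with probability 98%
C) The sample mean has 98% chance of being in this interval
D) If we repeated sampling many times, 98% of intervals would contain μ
D

A) Wrong — a CI is about the parameter μ, not individual data values.
B) Wrong — μ is fixed; the randomness lives in the interval, not in μ.
C) Wrong — x̄ is observed and sits in the interval by construction.
D) Correct — this is the frequentist long-run coverage interpretation.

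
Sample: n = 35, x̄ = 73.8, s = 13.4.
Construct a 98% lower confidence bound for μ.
μ ≥ 68.96

Lower bound (one-sided):
t* = 2.136 (one-sided for 98%)
Lower bound = x̄ - t* · s/√n = 73.8 - 2.136 · 13.4/√35 = 68.96

We are 98% confident that μ ≥ 68.96.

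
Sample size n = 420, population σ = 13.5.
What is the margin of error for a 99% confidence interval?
Margin of error = 1.70

Margin of error = z* · σ/√n
= 2.576 · 13.5/√420
= 2.576 · 13.5/20.4939
= 1.70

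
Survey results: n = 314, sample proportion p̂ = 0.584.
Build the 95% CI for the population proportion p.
(0.529, 0.639)

Proportion CI:
SE = √(p̂(1-p̂)/n) = √(0.584 · 0.416 / 314) = 0.02782

z* = 1.960
Margin = z* · SE = 1.960 · 0.02782 = 0.0545

CI: 0.584 ± 0.0545 = (0.529, 0.639)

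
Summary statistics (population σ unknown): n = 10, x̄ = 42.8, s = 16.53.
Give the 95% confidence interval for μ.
(30.98, 54.62)

t-interval (σ unknown):
df = n - 1 = 9
t* = 2.262 for 95% confidence

Margin of error = t* · s/√n = 2.262 · 16.53/√10 = 11.82

CI: (30.98, 54.62)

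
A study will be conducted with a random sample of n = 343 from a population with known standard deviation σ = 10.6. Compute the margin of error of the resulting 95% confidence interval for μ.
Margin of error = 1.12

Margin of error = z* · σ/√n
= 1.960 · 10.6/√343
= 1.960 · 10.6/18.5203
= 1.12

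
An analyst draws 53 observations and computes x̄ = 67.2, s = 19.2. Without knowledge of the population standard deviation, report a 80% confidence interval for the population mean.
(63.78, 70.62)

t-interval (σ unknown):
df = n - 1 = 52
t* = 1.298 for 80% confidence

Margin of error = t* · s/√n = 1.298 · 19.2/√53 = 3.42

CI: (63.78, 70.62)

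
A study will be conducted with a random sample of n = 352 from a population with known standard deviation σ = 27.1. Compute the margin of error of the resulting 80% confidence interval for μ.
Margin of error = 1.85

Margin of error = z* · σ/√n
= 1.282 · 27.1/√352
= 1.282 · 27.1/18.7617
= 1.85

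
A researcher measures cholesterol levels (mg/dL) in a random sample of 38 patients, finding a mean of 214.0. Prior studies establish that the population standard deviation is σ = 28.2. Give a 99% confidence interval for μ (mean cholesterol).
(202.22, 225.78)

z-interval (σ known):
z* = 2.576 for 99% confidence

Margin of error = z* · σ/√n = 2.576 · 28.2/√38 = 11.78

CI: (214.0 - 11.78, 214.0 + 11.78) = (202.22, 225.78)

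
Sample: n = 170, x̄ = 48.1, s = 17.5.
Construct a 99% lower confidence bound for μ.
μ ≥ 44.95

Lower bound (one-sided):
t* = 2.349 (one-sided for 99%)
Lower bound = x̄ - t* · s/√n = 48.1 - 2.349 · 17.5/√170 = 44.95

We are 99% confident that μ ≥ 44.95.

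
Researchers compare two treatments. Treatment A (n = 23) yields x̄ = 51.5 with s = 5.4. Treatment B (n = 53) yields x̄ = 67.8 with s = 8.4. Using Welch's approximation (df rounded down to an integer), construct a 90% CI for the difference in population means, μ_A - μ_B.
(-18.99, -13.61)

Difference: x̄₁ - x̄₂ = -16.30
SE = √(s₁²/n₁ + s₂²/n₂) = √(5.4²/23 + 8.4²/53) = 1.6122
df = 63.05 → 63 (Welch–Satterthwaite, rounded down)
t* = 1.669

CI: -16.30 ± 1.669 · 1.6122 = -16.30 ± 2.69 = (-18.99, -13.61)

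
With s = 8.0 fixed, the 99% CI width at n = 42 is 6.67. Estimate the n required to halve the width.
n ≈ 168

CI width ∝ 1/√n
To reduce width by factor 2, need √n to grow by 2 → need 2² = 4 times as many samples.

Current: n = 42, width = 6.67
New: n = 168, width ≈ 3.22

Width reduced by factor of 6.67/3.22 = 2.07.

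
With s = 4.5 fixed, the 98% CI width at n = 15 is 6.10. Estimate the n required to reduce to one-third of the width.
n ≈ 135

CI width ∝ 1/√n
To reduce width by factor 3, need √n to grow by 3 → need 3² = 9 times as many samples.

Current: n = 15, width = 6.10
New: n = 135, width ≈ 1.82

Width reduced by factor of 6.10/1.82 = 3.35.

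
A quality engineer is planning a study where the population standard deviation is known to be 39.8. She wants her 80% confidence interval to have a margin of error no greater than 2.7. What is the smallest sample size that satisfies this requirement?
n ≥ 358

For margin E ≤ 2.7:
n ≥ (z* · σ / E)²
n ≥ (1.282 · 39.8 / 2.7)²
n ≥ 357.12

Minimum n = 358 (rounding up)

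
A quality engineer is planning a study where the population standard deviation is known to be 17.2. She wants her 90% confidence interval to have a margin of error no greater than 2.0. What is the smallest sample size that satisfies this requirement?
n ≥ 201

For margin E ≤ 2.0:
n ≥ (z* · σ / E)²
n ≥ (1.645 · 17.2 / 2.0)²
n ≥ 200.14

Minimum n = 201 (rounding up)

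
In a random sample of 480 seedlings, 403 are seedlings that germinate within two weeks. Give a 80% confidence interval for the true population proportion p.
(0.818, 0.861)

Proportion CI:
p̂ = 403/480 = 0.83958
SE = √(p̂(1-p̂)/n) = √(0.83958 · 0.16042 / 480) = 0.01675

z* = 1.282
Margin = z* · SE = 1.282 · 0.01675 = 0.0215

CI: 0.83958 ± 0.0215 = (0.818, 0.861)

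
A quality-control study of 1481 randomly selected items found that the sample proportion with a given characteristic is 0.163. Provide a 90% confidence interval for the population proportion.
(0.147, 0.179)

Proportion CI:
SE = √(p̂(1-p̂)/n) = √(0.163 · 0.837 / 1481) = 0.00960

z* = 1.645
Margin = z* · SE = 1.645 · 0.00960 = 0.0158

CI: 0.163 ± 0.0158 = (0.147, 0.179)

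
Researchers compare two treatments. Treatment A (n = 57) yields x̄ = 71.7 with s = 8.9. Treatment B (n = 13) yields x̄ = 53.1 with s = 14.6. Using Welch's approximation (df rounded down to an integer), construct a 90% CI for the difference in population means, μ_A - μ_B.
(11.17, 26.03)

Difference: x̄₁ - x̄₂ = 18.60
SE = √(s₁²/n₁ + s₂²/n₂) = √(8.9²/57 + 14.6²/13) = 4.2174
df = 14.10 → 14 (Welch–Satterthwaite, rounded down)
t* = 1.761

CI: 18.60 ± 1.761 · 4.2174 = 18.60 ± 7.43 = (11.17, 26.03)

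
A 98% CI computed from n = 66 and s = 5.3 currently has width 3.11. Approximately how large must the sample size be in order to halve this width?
n ≈ 264

CI width ∝ 1/√n
To reduce width by factor 2, need √n to grow by 2 → need 2² = 4 times as many samples.

Current: n = 66, width = 3.11
New: n = 264, width ≈ 1.53

Width reduced by factor of 3.11/1.53 = 2.03.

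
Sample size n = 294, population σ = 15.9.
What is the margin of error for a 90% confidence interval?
Margin of error = 1.53

Margin of error = z* · σ/√n
= 1.645 · 15.9/√294
= 1.645 · 15.9/17.1464
= 1.53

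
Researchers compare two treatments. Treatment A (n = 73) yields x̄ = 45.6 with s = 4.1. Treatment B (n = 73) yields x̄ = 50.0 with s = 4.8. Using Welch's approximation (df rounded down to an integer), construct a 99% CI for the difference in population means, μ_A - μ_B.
(-6.33, -2.47)

Difference: x̄₁ - x̄₂ = -4.40
SE = √(s₁²/n₁ + s₂²/n₂) = √(4.1²/73 + 4.8²/73) = 0.7388
df = 140.56 → 140 (Welch–Satterthwaite, rounded down)
t* = 2.611

CI: -4.40 ± 2.611 · 0.7388 = -4.40 ± 1.93 = (-6.33, -2.47)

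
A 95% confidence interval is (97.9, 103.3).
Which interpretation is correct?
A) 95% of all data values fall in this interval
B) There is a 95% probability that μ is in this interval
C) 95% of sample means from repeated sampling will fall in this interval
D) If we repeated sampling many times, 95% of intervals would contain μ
D

A) Wrong — a CI is about the parameter μ, not individual data values.
B) Wrong — μ is fixed; the randomness lives in the interval, not in μ.
C) Wrong — coverage applies to intervals containing μ, not to future x̄ values.
D) Correct — this is the frequentist long-run coverage interpretation.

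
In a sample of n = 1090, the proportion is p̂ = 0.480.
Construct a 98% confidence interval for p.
(0.445, 0.515)

Proportion CI:
SE = √(p̂(1-p̂)/n) = √(0.480 · 0.520 / 1090) = 0.01513

z* = 2.326
Margin = z* · SE = 2.326 · 0.01513 = 0.0352

CI: 0.480 ± 0.0352 = (0.445, 0.515)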